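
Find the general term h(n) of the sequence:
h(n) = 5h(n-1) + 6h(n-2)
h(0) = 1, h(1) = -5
Characteristic equation: x² - 5x - 6 = 0, which factors as (x - (6))(x - (-1)) = 0.
Roots r₁ = 6, r₂ = -1 (distinct).
General solution: h(n) = A·(6)^n + B·(-1)^n.
From h(0) = 1: A + B = 1.
From h(1) = -5: 6A - B = -5.
Solving: A = - \frac{4}{7}, B = \frac{11}{7}.
So h(n) = \frac{11 \left(-1\right)^{n}}{7} - \frac{4 \cdot 6^{n}}{7}.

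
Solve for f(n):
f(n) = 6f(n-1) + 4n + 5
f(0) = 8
First-order linear with linear forcing.
Homogeneous solution: f_h(n) = A·(6)^n.
Try particular f_p(n) = pn + q. Substituting:
  pn + q = 6(p(n-1) + q) + 4n + 5.
Matching the n-coefficient: p = 6p + 4 ⇒ p = - \frac{4}{5}.
Matching constants: q = -6p + 6q + 5 ⇒ q = - \frac{49}{25}.
General: f(n) = A·(6)^n - \frac{4 n}{5} - \frac{49}{25}.
Apply f(0) = 8: A - \frac{49}{25} = 8 ⇒ A = \frac{249}{25}.
So f(n) = \frac{249 \cdot 6^{n}}{25} - \frac{4 n}{5} - \frac{49}{25}.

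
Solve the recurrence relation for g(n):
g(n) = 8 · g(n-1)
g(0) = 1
Pure geometric recurrence with ratio 8.
By induction g(n) = g(0) · (8)^n = 8^{n}.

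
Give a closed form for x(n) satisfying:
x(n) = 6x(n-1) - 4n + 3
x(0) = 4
First-order linear with linear forcing.
Homogeneous solution: x_h(n) = A·(6)^n.
Try particular x_p(n) = pn + q. Substituting:
  pn + q = 6(p(n-1) + q) - 4n + 3.
Matching the n-coefficient: p = 6p - 4 ⇒ p = \frac{4}{5}.
Matching constants: q = -6p + 6q + 3 ⇒ q = \frac{9}{25}.
General: x(n) = A·(6)^n + \frac{4 n}{5} + \frac{9}{25}.
Apply x(0) = 4: A + \frac{9}{25} = 4 ⇒ A = \frac{91}{25}.
So x(n) = \frac{91 \cdot 6^{n}}{25} + \frac{4 n}{5} + \frac{9}{25}.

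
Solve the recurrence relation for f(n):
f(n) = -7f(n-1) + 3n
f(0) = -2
First-order linear with linear forcing.
Homogeneous solution: f_h(n) = A·(-7)^n.
Try particular f_p(n) = pn + q. Substituting:
  pn + q = -7(p(n-1) + q) + 3n.
Matching the n-coefficient: p = -7p + 3 ⇒ p = \frac{3}{8}.
Matching constants: q = 7p - 7q ⇒ q = \frac{21}{64}.
General: f(n) = A·(-7)^n + \frac{3 n}{8} + \frac{21}{64}.
Apply f(0) = -2: A + \frac{21}{64} = -2 ⇒ A = - \frac{149}{64}.
So f(n) = - \frac{149 \left(-7\right)^{n}}{64} + \frac{3 n}{8} + \frac{21}{64}.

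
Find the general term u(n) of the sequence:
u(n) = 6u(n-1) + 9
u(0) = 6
First-order linear non-homogeneous.
Homogeneous solution: u_h(n) = A·(6)^n.
Try constant particular solution u_p = K: K = 6K + 9 ⇒ K = - \frac{9}{5}.
General: u(n) = A·(6)^n - \frac{9}{5}.
Apply u(0) = 6: A - \frac{9}{5} = 6 ⇒ A = \frac{39}{5}.
So u(n) = \frac{39 \cdot 6^{n}}{5} - \frac{9}{5}.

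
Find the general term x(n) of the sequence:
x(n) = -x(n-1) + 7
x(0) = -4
First-order linear non-homogeneous.
Homogeneous solution: x_h(n) = A·(-1)^n.
Try constant particular solution x_p = K: K = -K + 7 ⇒ K = \frac{7}{2}.
General: x(n) = A·(-1)^n + \frac{7}{2}.
Apply x(0) = -4: A + \frac{7}{2} = -4 ⇒ A = - \frac{15}{2}.
So x(n) = \frac{7}{2} - \frac{15 \left(-1\right)^{n}}{2}.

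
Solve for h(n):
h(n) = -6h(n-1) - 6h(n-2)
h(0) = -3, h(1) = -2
Characteristic equation: x² + 6x + 6 = 0.
Discriminant Δ = (-6)² + 4·(-6) = 12.
Roots r₁,₂ = (-6 ± √12)/2, so r₁ = -3 + \sqrt{3}, r₂ = -3 - \sqrt{3}.
General solution: h(n) = A·r₁^n + B·r₂^n.
From the initial conditions, A + B = -3 and r₁A + r₂B = -2.
Since r₁ - r₂ = √12: A = (-2 - (-3)r₂)/√12 = - \frac{11 \sqrt{3}}{6} - \frac{3}{2}, and B = -3 - A = - \frac{3}{2} + \frac{11 \sqrt{3}}{6}.
So h(n) = \left(- \frac{11 \sqrt{3}}{6} - \frac{3}{2}\right)\left(-3 + \sqrt{3}\right)^n + \left(- \frac{3}{2} + \frac{11 \sqrt{3}}{6}\right)\left(-3 - \sqrt{3}\right)^n.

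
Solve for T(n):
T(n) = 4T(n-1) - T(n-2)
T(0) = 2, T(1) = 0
Characteristic equation: x² - 4x + 1 = 0.
Discriminant Δ = (4)² + 4·(-1) = 12.
Roots r₁,₂ = (4 ± √12)/2, so r₁ = \sqrt{3} + 2, r₂ = 2 - \sqrt{3}.
General solution: T(n) = A·r₁^n + B·r₂^n.
From the initial conditions, A + B = 2 and r₁A + r₂B = 0.
Since r₁ - r₂ = √12: A = (0 - (2)r₂)/√12 = 1 - \frac{2 \sqrt{3}}{3}, and B = 2 - A = 1 + \frac{2 \sqrt{3}}{3}.
So T(n) = \left(1 - \frac{2 \sqrt{3}}{3}\right)\left(\sqrt{3} + 2\right)^n + \left(1 + \frac{2 \sqrt{3}}{3}\right)\left(2 - \sqrt{3}\right)^n.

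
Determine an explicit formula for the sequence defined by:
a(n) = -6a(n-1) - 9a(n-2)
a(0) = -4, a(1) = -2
Characteristic equation: x² + 6x + 9 = 0, which is (x - (-3))².
Repeated root r = -3.
General solution: a(n) = (A + Bn)·(-3)^n.
From a(0) = -4: A = -4.
From a(1) = -2: (A + B)·(-3) = -2 ⇒ B = \frac{14}{3}.
So a(n) = \left(\frac{14 n}{3} - 4\right) \cdot (-3)^n.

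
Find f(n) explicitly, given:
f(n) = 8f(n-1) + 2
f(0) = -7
First-order linear non-homogeneous.
Homogeneous solution: f_h(n) = A·(8)^n.
Try constant particular solution f_p = K: K = 8K + 2 ⇒ K = - \frac{2}{7}.
General: f(n) = A·(8)^n - \frac{2}{7}.
Apply f(0) = -7: A - \frac{2}{7} = -7 ⇒ A = - \frac{47}{7}.
So f(n) = - \frac{47 \cdot 8^{n}}{7} - \frac{2}{7}.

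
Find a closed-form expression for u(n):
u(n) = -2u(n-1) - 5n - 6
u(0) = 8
First-order linear with linear forcing.
Homogeneous solution: u_h(n) = A·(-2)^n.
Try particular u_p(n) = pn + q. Substituting:
  pn + q = -2(p(n-1) + q) - 5n - 6.
Matching the n-coefficient: p = -2p - 5 ⇒ p = - \frac{5}{3}.
Matching constants: q = 2p - 2q - 6 ⇒ q = - \frac{28}{9}.
General: u(n) = A·(-2)^n - \frac{5 n}{3} - \frac{28}{9}.
Apply u(0) = 8: A - \frac{28}{9} = 8 ⇒ A = \frac{100}{9}.
So u(n) = \frac{100 \left(-2\right)^{n}}{9} - \frac{5 n}{3} - \frac{28}{9}.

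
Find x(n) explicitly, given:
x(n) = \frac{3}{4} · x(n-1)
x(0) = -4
Pure geometric recurrence with ratio \frac{3}{4}.
By induction x(n) = x(0) · (\frac{3}{4})^n = - 4 \left(\frac{3}{4}\right)^{n}.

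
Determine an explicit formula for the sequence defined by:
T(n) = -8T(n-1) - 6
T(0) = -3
First-order linear non-homogeneous.
Homogeneous solution: T_h(n) = A·(-8)^n.
Try constant particular solution T_p = K: K = -8K - 6 ⇒ K = - \frac{2}{3}.
General: T(n) = A·(-8)^n - \frac{2}{3}.
Apply T(0) = -3: A - \frac{2}{3} = -3 ⇒ A = - \frac{7}{3}.
So T(n) = - \frac{7 \left(-8\right)^{n}}{3} - \frac{2}{3}.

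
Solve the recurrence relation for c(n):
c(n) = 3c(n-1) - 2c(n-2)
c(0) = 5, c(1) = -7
Characteristic equation: x² - 3x + 2 = 0, which factors as (x - (1))(x - (2)) = 0.
Roots r₁ = 1, r₂ = 2 (distinct).
General solution: c(n) = A·(1)^n + B·(2)^n.
From c(0) = 5: A + B = 5.
From c(1) = -7: A + 2B = -7.
Solving: A = 17, B = -12.
So c(n) = 17 - 12 \cdot 2^{n}.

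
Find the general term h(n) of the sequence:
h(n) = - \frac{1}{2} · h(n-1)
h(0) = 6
Pure geometric recurrence with ratio - \frac{1}{2}.
By induction h(n) = h(0) · (- \frac{1}{2})^n = 6 \left(- \frac{1}{2}\right)^{n}.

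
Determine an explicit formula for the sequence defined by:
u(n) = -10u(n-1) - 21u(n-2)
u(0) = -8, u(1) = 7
Characteristic equation: x² + 10x + 21 = 0, which factors as (x - (-3))(x - (-7)) = 0.
Roots r₁ = -3, r₂ = -7 (distinct).
General solution: u(n) = A·(-3)^n + B·(-7)^n.
From u(0) = -8: A + B = -8.
From u(1) = 7: -3A - 7B = 7.
Solving: A = - \frac{49}{4}, B = \frac{17}{4}.
So u(n) = - \frac{49 \left(-3\right)^{n}}{4} + \frac{17 \left(-7\right)^{n}}{4}.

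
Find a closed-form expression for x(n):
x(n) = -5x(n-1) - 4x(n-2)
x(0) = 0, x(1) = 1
Characteristic equation: x² + 5x + 4 = 0, which factors as (x - (-1))(x - (-4)) = 0.
Roots r₁ = -1, r₂ = -4 (distinct).
General solution: x(n) = A·(-1)^n + B·(-4)^n.
From x(0) = 0: A + B = 0.
From x(1) = 1: -A - 4B = 1.
Solving: A = \frac{1}{3}, B = - \frac{1}{3}.
So x(n) = \frac{\left(-1\right)^{n}}{3} - \frac{\left(-4\right)^{n}}{3}.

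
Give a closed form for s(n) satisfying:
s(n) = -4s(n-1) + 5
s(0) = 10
First-order linear non-homogeneous.
Homogeneous solution: s_h(n) = A·(-4)^n.
Try constant particular solution s_p = K: K = -4K + 5 ⇒ K = 1.
General: s(n) = A·(-4)^n + 1.
Apply s(0) = 10: A + 1 = 10 ⇒ A = 9.
So s(n) = 9 \left(-4\right)^{n} + 1.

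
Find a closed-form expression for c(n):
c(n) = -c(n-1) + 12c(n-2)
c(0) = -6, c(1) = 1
Characteristic equation: x² + x - 12 = 0, which factors as (x - (3))(x - (-4)) = 0.
Roots r₁ = 3, r₂ = -4 (distinct).
General solution: c(n) = A·(3)^n + B·(-4)^n.
From c(0) = -6: A + B = -6.
From c(1) = 1: 3A - 4B = 1.
Solving: A = - \frac{23}{7}, B = - \frac{19}{7}.
So c(n) = - \frac{19 \left(-4\right)^{n}}{7} - \frac{23 \cdot 3^{n}}{7}.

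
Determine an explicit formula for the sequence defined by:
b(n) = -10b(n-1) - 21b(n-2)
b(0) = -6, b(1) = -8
Characteristic equation: x² + 10x + 21 = 0, which factors as (x - (-7))(x - (-3)) = 0.
Roots r₁ = -7, r₂ = -3 (distinct).
General solution: b(n) = A·(-7)^n + B·(-3)^n.
From b(0) = -6: A + B = -6.
From b(1) = -8: -7A - 3B = -8.
Solving: A = \frac{13}{2}, B = - \frac{25}{2}.
So b(n) = - \frac{25 \left(-3\right)^{n}}{2} + \frac{13 \left(-7\right)^{n}}{2}.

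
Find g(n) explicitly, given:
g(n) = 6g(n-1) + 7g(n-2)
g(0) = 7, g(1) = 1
Characteristic equation: x² - 6x - 7 = 0, which factors as (x - (-1))(x - (7)) = 0.
Roots r₁ = -1, r₂ = 7 (distinct).
General solution: g(n) = A·(-1)^n + B·(7)^n.
From g(0) = 7: A + B = 7.
From g(1) = 1: -A + 7B = 1.
Solving: A = 6, B = 1.
So g(n) = 6 \left(-1\right)^{n} + 7^{n}.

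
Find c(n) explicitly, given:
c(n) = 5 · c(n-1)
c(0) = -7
Pure geometric recurrence with ratio 5.
By induction c(n) = c(0) · (5)^n = - 7 \cdot 5^{n}.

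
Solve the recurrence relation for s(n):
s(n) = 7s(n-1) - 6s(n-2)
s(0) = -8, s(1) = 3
Characteristic equation: x² - 7x + 6 = 0, which factors as (x - (6))(x - (1)) = 0.
Roots r₁ = 6, r₂ = 1 (distinct).
General solution: s(n) = A·(6)^n + B·(1)^n.
From s(0) = -8: A + B = -8.
From s(1) = 3: 6A + B = 3.
Solving: A = \frac{11}{5}, B = - \frac{51}{5}.
So s(n) = \frac{11 \cdot 6^{n}}{5} - \frac{51}{5}.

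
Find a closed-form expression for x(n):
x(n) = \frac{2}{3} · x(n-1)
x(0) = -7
Pure geometric recurrence with ratio \frac{2}{3}.
By induction x(n) = x(0) · (\frac{2}{3})^n = - 7 \left(\frac{2}{3}\right)^{n}.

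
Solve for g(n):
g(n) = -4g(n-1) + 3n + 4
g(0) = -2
First-order linear with linear forcing.
Homogeneous solution: g_h(n) = A·(-4)^n.
Try particular g_p(n) = pn + q. Substituting:
  pn + q = -4(p(n-1) + q) + 3n + 4.
Matching the n-coefficient: p = -4p + 3 ⇒ p = \frac{3}{5}.
Matching constants: q = 4p - 4q + 4 ⇒ q = \frac{32}{25}.
General: g(n) = A·(-4)^n + \frac{3 n}{5} + \frac{32}{25}.
Apply g(0) = -2: A + \frac{32}{25} = -2 ⇒ A = - \frac{82}{25}.
So g(n) = - \frac{82 \left(-4\right)^{n}}{25} + \frac{3 n}{5} + \frac{32}{25}.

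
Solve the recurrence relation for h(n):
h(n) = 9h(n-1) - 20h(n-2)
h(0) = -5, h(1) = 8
Characteristic equation: x² - 9x + 20 = 0, which factors as (x - (4))(x - (5)) = 0.
Roots r₁ = 4, r₂ = 5 (distinct).
General solution: h(n) = A·(4)^n + B·(5)^n.
From h(0) = -5: A + B = -5.
From h(1) = 8: 4A + 5B = 8.
Solving: A = -33, B = 28.
So h(n) = - 33 \cdot 4^{n} + 28 \cdot 5^{n}.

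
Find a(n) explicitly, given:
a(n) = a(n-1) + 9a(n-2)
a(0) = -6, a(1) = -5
Characteristic equation: x² - x - 9 = 0.
Discriminant Δ = (1)² + 4·(9) = 37.
Roots r₁,₂ = (1 ± √37)/2, so r₁ = \frac{1}{2} + \frac{\sqrt{37}}{2}, r₂ = \frac{1}{2} - \frac{\sqrt{37}}{2}.
General solution: a(n) = A·r₁^n + B·r₂^n.
From the initial conditions, A + B = -6 and r₁A + r₂B = -5.
Since r₁ - r₂ = √37: A = (-5 - (-6)r₂)/√37 = -3 - \frac{2 \sqrt{37}}{37}, and B = -6 - A = -3 + \frac{2 \sqrt{37}}{37}.
So a(n) = \left(-3 - \frac{2 \sqrt{37}}{37}\right)\left(\frac{1}{2} + \frac{\sqrt{37}}{2}\right)^n + \left(-3 + \frac{2 \sqrt{37}}{37}\right)\left(\frac{1}{2} - \frac{\sqrt{37}}{2}\right)^n.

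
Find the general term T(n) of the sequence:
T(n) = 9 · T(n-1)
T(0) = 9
Pure geometric recurrence with ratio 9.
By induction T(n) = T(0) · (9)^n = 9 \cdot 9^{n}.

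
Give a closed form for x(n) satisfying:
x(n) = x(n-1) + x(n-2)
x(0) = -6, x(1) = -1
Characteristic equation: x² - x - 1 = 0.
Discriminant Δ = (1)² + 4·(1) = 5.
Roots r₁,₂ = (1 ± √5)/2, so r₁ = \frac{1}{2} + \frac{\sqrt{5}}{2}, r₂ = \frac{1}{2} - \frac{\sqrt{5}}{2}.
General solution: x(n) = A·r₁^n + B·r₂^n.
From the initial conditions, A + B = -6 and r₁A + r₂B = -1.
Since r₁ - r₂ = √5: A = (-1 - (-6)r₂)/√5 = -3 + \frac{2 \sqrt{5}}{5}, and B = -6 - A = -3 - \frac{2 \sqrt{5}}{5}.
So x(n) = \left(-3 + \frac{2 \sqrt{5}}{5}\right)\left(\frac{1}{2} + \frac{\sqrt{5}}{2}\right)^n + \left(-3 - \frac{2 \sqrt{5}}{5}\right)\left(\frac{1}{2} - \frac{\sqrt{5}}{2}\right)^n.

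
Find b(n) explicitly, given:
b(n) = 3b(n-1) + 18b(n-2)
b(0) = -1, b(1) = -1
Characteristic equation: x² - 3x - 18 = 0, which factors as (x - (6))(x - (-3)) = 0.
Roots r₁ = 6, r₂ = -3 (distinct).
General solution: b(n) = A·(6)^n + B·(-3)^n.
From b(0) = -1: A + B = -1.
From b(1) = -1: 6A - 3B = -1.
Solving: A = - \frac{4}{9}, B = - \frac{5}{9}.
So b(n) = - \frac{5 \left(-3\right)^{n}}{9} - \frac{4 \cdot 6^{n}}{9}.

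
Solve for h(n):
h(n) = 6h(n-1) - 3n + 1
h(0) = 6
First-order linear with linear forcing.
Homogeneous solution: h_h(n) = A·(6)^n.
Try particular h_p(n) = pn + q. Substituting:
  pn + q = 6(p(n-1) + q) - 3n + 1.
Matching the n-coefficient: p = 6p - 3 ⇒ p = \frac{3}{5}.
Matching constants: q = -6p + 6q + 1 ⇒ q = \frac{13}{25}.
General: h(n) = A·(6)^n + \frac{3 n}{5} + \frac{13}{25}.
Apply h(0) = 6: A + \frac{13}{25} = 6 ⇒ A = \frac{137}{25}.
So h(n) = \frac{137 \cdot 6^{n}}{25} + \frac{3 n}{5} + \frac{13}{25}.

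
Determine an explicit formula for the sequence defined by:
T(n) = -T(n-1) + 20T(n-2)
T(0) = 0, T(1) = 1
Characteristic equation: x² + x - 20 = 0, which factors as (x - (4))(x - (-5)) = 0.
Roots r₁ = 4, r₂ = -5 (distinct).
General solution: T(n) = A·(4)^n + B·(-5)^n.
From T(0) = 0: A + B = 0.
From T(1) = 1: 4A - 5B = 1.
Solving: A = \frac{1}{9}, B = - \frac{1}{9}.
So T(n) = - \frac{\left(-5\right)^{n}}{9} + \frac{4^{n}}{9}.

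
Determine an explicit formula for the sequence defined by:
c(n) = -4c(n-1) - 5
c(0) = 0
First-order linear non-homogeneous.
Homogeneous solution: c_h(n) = A·(-4)^n.
Try constant particular solution c_p = K: K = -4K - 5 ⇒ K = -1.
General: c(n) = A·(-4)^n - 1.
Apply c(0) = 0: A - 1 = 0 ⇒ A = 1.
So c(n) = \left(-4\right)^{n} - 1.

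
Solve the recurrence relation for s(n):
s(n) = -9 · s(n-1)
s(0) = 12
Pure geometric recurrence with ratio -9.
By induction s(n) = s(0) · (-9)^n = 12 \left(-9\right)^{n}.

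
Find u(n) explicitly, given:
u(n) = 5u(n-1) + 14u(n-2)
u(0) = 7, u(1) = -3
Characteristic equation: x² - 5x - 14 = 0, which factors as (x - (7))(x - (-2)) = 0.
Roots r₁ = 7, r₂ = -2 (distinct).
General solution: u(n) = A·(7)^n + B·(-2)^n.
From u(0) = 7: A + B = 7.
From u(1) = -3: 7A - 2B = -3.
Solving: A = \frac{11}{9}, B = \frac{52}{9}.
So u(n) = \frac{52 \left(-2\right)^{n}}{9} + \frac{11 \cdot 7^{n}}{9}.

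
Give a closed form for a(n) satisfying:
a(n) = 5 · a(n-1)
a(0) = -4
Pure geometric recurrence with ratio 5.
By induction a(n) = a(0) · (5)^n = - 4 \cdot 5^{n}.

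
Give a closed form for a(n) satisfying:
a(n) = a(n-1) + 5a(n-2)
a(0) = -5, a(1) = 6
Characteristic equation: x² - x - 5 = 0.
Discriminant Δ = (1)² + 4·(5) = 21.
Roots r₁,₂ = (1 ± √21)/2, so r₁ = \frac{1}{2} + \frac{\sqrt{21}}{2}, r₂ = \frac{1}{2} - \frac{\sqrt{21}}{2}.
General solution: a(n) = A·r₁^n + B·r₂^n.
From the initial conditions, A + B = -5 and r₁A + r₂B = 6.
Since r₁ - r₂ = √21: A = (6 - (-5)r₂)/√21 = - \frac{5}{2} + \frac{17 \sqrt{21}}{42}, and B = -5 - A = - \frac{5}{2} - \frac{17 \sqrt{21}}{42}.
So a(n) = \left(- \frac{5}{2} + \frac{17 \sqrt{21}}{42}\right)\left(\frac{1}{2} + \frac{\sqrt{21}}{2}\right)^n + \left(- \frac{5}{2} - \frac{17 \sqrt{21}}{42}\right)\left(\frac{1}{2} - \frac{\sqrt{21}}{2}\right)^n.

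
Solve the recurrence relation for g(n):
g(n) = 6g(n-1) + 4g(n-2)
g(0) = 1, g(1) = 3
Characteristic equation: x² - 6x - 4 = 0.
Discriminant Δ = (6)² + 4·(4) = 52.
Roots r₁,₂ = (6 ± √52)/2, so r₁ = 3 + \sqrt{13}, r₂ = 3 - \sqrt{13}.
General solution: g(n) = A·r₁^n + B·r₂^n.
From the initial conditions, A + B = 1 and r₁A + r₂B = 3.
Since r₁ - r₂ = √52: A = (3 - (1)r₂)/√52 = \frac{1}{2}, and B = 1 - A = \frac{1}{2}.
So g(n) = \left(\frac{1}{2}\right)\left(3 + \sqrt{13}\right)^n + \left(\frac{1}{2}\right)\left(3 - \sqrt{13}\right)^n.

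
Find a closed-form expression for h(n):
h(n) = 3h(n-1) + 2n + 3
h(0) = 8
First-order linear with linear forcing.
Homogeneous solution: h_h(n) = A·(3)^n.
Try particular h_p(n) = pn + q. Substituting:
  pn + q = 3(p(n-1) + q) + 2n + 3.
Matching the n-coefficient: p = 3p + 2 ⇒ p = -1.
Matching constants: q = -3p + 3q + 3 ⇒ q = -3.
General: h(n) = A·(3)^n - n - 3.
Apply h(0) = 8: A - 3 = 8 ⇒ A = 11.
So h(n) = 11 \cdot 3^{n} - n - 3.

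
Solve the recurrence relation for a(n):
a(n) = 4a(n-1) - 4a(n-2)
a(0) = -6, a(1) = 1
Characteristic equation: x² - 4x + 4 = 0, which is (x - (2))².
Repeated root r = 2.
General solution: a(n) = (A + Bn)·(2)^n.
From a(0) = -6: A = -6.
From a(1) = 1: (A + B)·(2) = 1 ⇒ B = \frac{13}{2}.
So a(n) = \left(\frac{13 n}{2} - 6\right) \cdot (2)^n.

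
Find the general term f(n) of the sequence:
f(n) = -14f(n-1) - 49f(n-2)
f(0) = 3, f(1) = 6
Characteristic equation: x² + 14x + 49 = 0, which is (x - (-7))².
Repeated root r = -7.
General solution: f(n) = (A + Bn)·(-7)^n.
From f(0) = 3: A = 3.
From f(1) = 6: (A + B)·(-7) = 6 ⇒ B = - \frac{27}{7}.
So f(n) = \left(3 - \frac{27 n}{7}\right) \cdot (-7)^n.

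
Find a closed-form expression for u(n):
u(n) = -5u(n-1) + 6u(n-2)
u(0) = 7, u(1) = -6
Characteristic equation: x² + 5x - 6 = 0, which factors as (x - (-6))(x - (1)) = 0.
Roots r₁ = -6, r₂ = 1 (distinct).
General solution: u(n) = A·(-6)^n + B·(1)^n.
From u(0) = 7: A + B = 7.
From u(1) = -6: -6A + B = -6.
Solving: A = \frac{13}{7}, B = \frac{36}{7}.
So u(n) = \frac{13 \left(-6\right)^{n}}{7} + \frac{36}{7}.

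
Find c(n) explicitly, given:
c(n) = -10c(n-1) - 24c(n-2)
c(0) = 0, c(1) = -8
Characteristic equation: x² + 10x + 24 = 0, which factors as (x - (-6))(x - (-4)) = 0.
Roots r₁ = -6, r₂ = -4 (distinct).
General solution: c(n) = A·(-6)^n + B·(-4)^n.
From c(0) = 0: A + B = 0.
From c(1) = -8: -6A - 4B = -8.
Solving: A = 4, B = -4.
So c(n) = - 4 \left(-4\right)^{n} + 4 \left(-6\right)^{n}.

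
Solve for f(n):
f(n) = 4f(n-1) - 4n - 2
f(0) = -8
First-order linear with linear forcing.
Homogeneous solution: f_h(n) = A·(4)^n.
Try particular f_p(n) = pn + q. Substituting:
  pn + q = 4(p(n-1) + q) - 4n - 2.
Matching the n-coefficient: p = 4p - 4 ⇒ p = \frac{4}{3}.
Matching constants: q = -4p + 4q - 2 ⇒ q = \frac{22}{9}.
General: f(n) = A·(4)^n + \frac{4 n}{3} + \frac{22}{9}.
Apply f(0) = -8: A + \frac{22}{9} = -8 ⇒ A = - \frac{94}{9}.
So f(n) = - \frac{94 \cdot 4^{n}}{9} + \frac{4 n}{3} + \frac{22}{9}.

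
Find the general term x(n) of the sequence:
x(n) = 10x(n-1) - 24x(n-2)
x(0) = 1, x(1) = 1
Characteristic equation: x² - 10x + 24 = 0, which factors as (x - (4))(x - (6)) = 0.
Roots r₁ = 4, r₂ = 6 (distinct).
General solution: x(n) = A·(4)^n + B·(6)^n.
From x(0) = 1: A + B = 1.
From x(1) = 1: 4A + 6B = 1.
Solving: A = \frac{5}{2}, B = - \frac{3}{2}.
So x(n) = \frac{5 \cdot 4^{n}}{2} - \frac{3 \cdot 6^{n}}{2}.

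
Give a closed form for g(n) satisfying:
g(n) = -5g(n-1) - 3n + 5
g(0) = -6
First-order linear with linear forcing.
Homogeneous solution: g_h(n) = A·(-5)^n.
Try particular g_p(n) = pn + q. Substituting:
  pn + q = -5(p(n-1) + q) - 3n + 5.
Matching the n-coefficient: p = -5p - 3 ⇒ p = - \frac{1}{2}.
Matching constants: q = 5p - 5q + 5 ⇒ q = \frac{5}{12}.
General: g(n) = A·(-5)^n - \frac{n}{2} + \frac{5}{12}.
Apply g(0) = -6: A + \frac{5}{12} = -6 ⇒ A = - \frac{77}{12}.
So g(n) = - \frac{77 \left(-5\right)^{n}}{12} - \frac{n}{2} + \frac{5}{12}.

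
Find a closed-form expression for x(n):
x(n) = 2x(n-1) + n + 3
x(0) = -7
First-order linear with linear forcing.
Homogeneous solution: x_h(n) = A·(2)^n.
Try particular x_p(n) = pn + q. Substituting:
  pn + q = 2(p(n-1) + q) + n + 3.
Matching the n-coefficient: p = 2p + 1 ⇒ p = -1.
Matching constants: q = -2p + 2q + 3 ⇒ q = -5.
General: x(n) = A·(2)^n - n - 5.
Apply x(0) = -7: A - 5 = -7 ⇒ A = -2.
So x(n) = - 2 \cdot 2^{n} - n - 5.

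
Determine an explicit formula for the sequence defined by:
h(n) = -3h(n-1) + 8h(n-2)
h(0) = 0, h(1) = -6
Characteristic equation: x² + 3x - 8 = 0.
Discriminant Δ = (-3)² + 4·(8) = 41.
Roots r₁,₂ = (-3 ± √41)/2, so r₁ = - \frac{3}{2} + \frac{\sqrt{41}}{2}, r₂ = - \frac{\sqrt{41}}{2} - \frac{3}{2}.
General solution: h(n) = A·r₁^n + B·r₂^n.
From the initial conditions, A + B = 0 and r₁A + r₂B = -6.
Since r₁ - r₂ = √41: A = (-6 - (0)r₂)/√41 = - \frac{6 \sqrt{41}}{41}, and B = 0 - A = \frac{6 \sqrt{41}}{41}.
So h(n) = \left(- \frac{6 \sqrt{41}}{41}\right)\left(- \frac{3}{2} + \frac{\sqrt{41}}{2}\right)^n + \left(\frac{6 \sqrt{41}}{41}\right)\left(- \frac{\sqrt{41}}{2} - \frac{3}{2}\right)^n.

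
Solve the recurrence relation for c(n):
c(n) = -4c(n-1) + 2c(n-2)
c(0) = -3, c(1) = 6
Characteristic equation: x² + 4x - 2 = 0.
Discriminant Δ = (-4)² + 4·(2) = 24.
Roots r₁,₂ = (-4 ± √24)/2, so r₁ = -2 + \sqrt{6}, r₂ = - \sqrt{6} - 2.
General solution: c(n) = A·r₁^n + B·r₂^n.
From the initial conditions, A + B = -3 and r₁A + r₂B = 6.
Since r₁ - r₂ = √24: A = (6 - (-3)r₂)/√24 = - \frac{3}{2}, and B = -3 - A = - \frac{3}{2}.
So c(n) = \left(- \frac{3}{2}\right)\left(-2 + \sqrt{6}\right)^n + \left(- \frac{3}{2}\right)\left(- \sqrt{6} - 2\right)^n.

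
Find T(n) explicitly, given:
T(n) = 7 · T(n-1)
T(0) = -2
Pure geometric recurrence with ratio 7.
By induction T(n) = T(0) · (7)^n = - 2 \cdot 7^{n}.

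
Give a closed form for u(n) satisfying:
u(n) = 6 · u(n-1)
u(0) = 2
Pure geometric recurrence with ratio 6.
By induction u(n) = u(0) · (6)^n = 2 \cdot 6^{n}.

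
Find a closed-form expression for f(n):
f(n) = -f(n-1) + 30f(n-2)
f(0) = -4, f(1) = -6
Characteristic equation: x² + x - 30 = 0, which factors as (x - (-6))(x - (5)) = 0.
Roots r₁ = -6, r₂ = 5 (distinct).
General solution: f(n) = A·(-6)^n + B·(5)^n.
From f(0) = -4: A + B = -4.
From f(1) = -6: -6A + 5B = -6.
Solving: A = - \frac{14}{11}, B = - \frac{30}{11}.
So f(n) = - \frac{14 \left(-6\right)^{n}}{11} - \frac{30 \cdot 5^{n}}{11}.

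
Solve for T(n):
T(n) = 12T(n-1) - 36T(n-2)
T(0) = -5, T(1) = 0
Characteristic equation: x² - 12x + 36 = 0, which is (x - (6))².
Repeated root r = 6.
General solution: T(n) = (A + Bn)·(6)^n.
From T(0) = -5: A = -5.
From T(1) = 0: (A + B)·(6) = 0 ⇒ B = 5.
So T(n) = \left(5 n - 5\right) \cdot (6)^n.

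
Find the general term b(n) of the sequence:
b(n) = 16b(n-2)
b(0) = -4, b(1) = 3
Characteristic equation: x² - 16 = 0, which factors as (x - (4))(x - (-4)) = 0.
Roots r₁ = 4, r₂ = -4 (distinct).
General solution: b(n) = A·(4)^n + B·(-4)^n.
From b(0) = -4: A + B = -4.
From b(1) = 3: 4A - 4B = 3.
Solving: A = - \frac{13}{8}, B = - \frac{19}{8}.
So b(n) = - \frac{19 \left(-4\right)^{n}}{8} - \frac{13 \cdot 4^{n}}{8}.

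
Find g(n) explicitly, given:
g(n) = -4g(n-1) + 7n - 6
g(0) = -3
First-order linear with linear forcing.
Homogeneous solution: g_h(n) = A·(-4)^n.
Try particular g_p(n) = pn + q. Substituting:
  pn + q = -4(p(n-1) + q) + 7n - 6.
Matching the n-coefficient: p = -4p + 7 ⇒ p = \frac{7}{5}.
Matching constants: q = 4p - 4q - 6 ⇒ q = - \frac{2}{25}.
General: g(n) = A·(-4)^n + \frac{7 n}{5} - \frac{2}{25}.
Apply g(0) = -3: A - \frac{2}{25} = -3 ⇒ A = - \frac{73}{25}.
So g(n) = - \frac{73 \left(-4\right)^{n}}{25} + \frac{7 n}{5} - \frac{2}{25}.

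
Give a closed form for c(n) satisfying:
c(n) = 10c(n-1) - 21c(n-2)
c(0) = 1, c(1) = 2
Characteristic equation: x² - 10x + 21 = 0, which factors as (x - (3))(x - (7)) = 0.
Roots r₁ = 3, r₂ = 7 (distinct).
General solution: c(n) = A·(3)^n + B·(7)^n.
From c(0) = 1: A + B = 1.
From c(1) = 2: 3A + 7B = 2.
Solving: A = \frac{5}{4}, B = - \frac{1}{4}.
So c(n) = \frac{5 \cdot 3^{n}}{4} - \frac{7^{n}}{4}.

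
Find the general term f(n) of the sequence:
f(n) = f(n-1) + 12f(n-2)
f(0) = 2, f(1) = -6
Characteristic equation: x² - x - 12 = 0, which factors as (x - (-3))(x - (4)) = 0.
Roots r₁ = -3, r₂ = 4 (distinct).
General solution: f(n) = A·(-3)^n + B·(4)^n.
From f(0) = 2: A + B = 2.
From f(1) = -6: -3A + 4B = -6.
Solving: A = 2, B = 0.
So f(n) = 2 \left(-3\right)^{n}.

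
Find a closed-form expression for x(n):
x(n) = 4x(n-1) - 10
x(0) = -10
First-order linear non-homogeneous.
Homogeneous solution: x_h(n) = A·(4)^n.
Try constant particular solution x_p = K: K = 4K - 10 ⇒ K = \frac{10}{3}.
General: x(n) = A·(4)^n + \frac{10}{3}.
Apply x(0) = -10: A + \frac{10}{3} = -10 ⇒ A = - \frac{40}{3}.
So x(n) = \frac{10}{3} - \frac{40 \cdot 4^{n}}{3}.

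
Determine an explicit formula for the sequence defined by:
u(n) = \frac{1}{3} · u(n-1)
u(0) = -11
Pure geometric recurrence with ratio \frac{1}{3}.
By induction u(n) = u(0) · (\frac{1}{3})^n = - 11 \cdot 3^{- n}.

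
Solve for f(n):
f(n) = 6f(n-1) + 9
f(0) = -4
First-order linear non-homogeneous.
Homogeneous solution: f_h(n) = A·(6)^n.
Try constant particular solution f_p = K: K = 6K + 9 ⇒ K = - \frac{9}{5}.
General: f(n) = A·(6)^n - \frac{9}{5}.
Apply f(0) = -4: A - \frac{9}{5} = -4 ⇒ A = - \frac{11}{5}.
So f(n) = - \frac{11 \cdot 6^{n}}{5} - \frac{9}{5}.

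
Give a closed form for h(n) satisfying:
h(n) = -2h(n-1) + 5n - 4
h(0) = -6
First-order linear with linear forcing.
Homogeneous solution: h_h(n) = A·(-2)^n.
Try particular h_p(n) = pn + q. Substituting:
  pn + q = -2(p(n-1) + q) + 5n - 4.
Matching the n-coefficient: p = -2p + 5 ⇒ p = \frac{5}{3}.
Matching constants: q = 2p - 2q - 4 ⇒ q = - \frac{2}{9}.
General: h(n) = A·(-2)^n + \frac{5 n}{3} - \frac{2}{9}.
Apply h(0) = -6: A - \frac{2}{9} = -6 ⇒ A = - \frac{52}{9}.
So h(n) = - \frac{52 \left(-2\right)^{n}}{9} + \frac{5 n}{3} - \frac{2}{9}.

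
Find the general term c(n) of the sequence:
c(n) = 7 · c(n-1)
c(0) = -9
Pure geometric recurrence with ratio 7.
By induction c(n) = c(0) · (7)^n = - 9 \cdot 7^{n}.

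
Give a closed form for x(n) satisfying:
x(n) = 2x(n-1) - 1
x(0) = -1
First-order linear non-homogeneous.
Homogeneous solution: x_h(n) = A·(2)^n.
Try constant particular solution x_p = K: K = 2K - 1 ⇒ K = 1.
General: x(n) = A·(2)^n + 1.
Apply x(0) = -1: A + 1 = -1 ⇒ A = -2.
So x(n) = 1 - 2 \cdot 2^{n}.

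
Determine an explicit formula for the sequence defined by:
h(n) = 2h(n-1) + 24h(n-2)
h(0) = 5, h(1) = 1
Characteristic equation: x² - 2x - 24 = 0, which factors as (x - (-4))(x - (6)) = 0.
Roots r₁ = -4, r₂ = 6 (distinct).
General solution: h(n) = A·(-4)^n + B·(6)^n.
From h(0) = 5: A + B = 5.
From h(1) = 1: -4A + 6B = 1.
Solving: A = \frac{29}{10}, B = \frac{21}{10}.
So h(n) = \frac{29 \left(-4\right)^{n}}{10} + \frac{21 \cdot 6^{n}}{10}.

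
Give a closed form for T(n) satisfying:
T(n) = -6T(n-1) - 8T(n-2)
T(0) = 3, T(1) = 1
Characteristic equation: x² + 6x + 8 = 0, which factors as (x - (-4))(x - (-2)) = 0.
Roots r₁ = -4, r₂ = -2 (distinct).
General solution: T(n) = A·(-4)^n + B·(-2)^n.
From T(0) = 3: A + B = 3.
From T(1) = 1: -4A - 2B = 1.
Solving: A = - \frac{7}{2}, B = \frac{13}{2}.
So T(n) = \frac{13 \left(-2\right)^{n}}{2} - \frac{7 \left(-4\right)^{n}}{2}.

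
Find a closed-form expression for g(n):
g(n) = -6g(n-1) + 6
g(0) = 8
First-order linear non-homogeneous.
Homogeneous solution: g_h(n) = A·(-6)^n.
Try constant particular solution g_p = K: K = -6K + 6 ⇒ K = \frac{6}{7}.
General: g(n) = A·(-6)^n + \frac{6}{7}.
Apply g(0) = 8: A + \frac{6}{7} = 8 ⇒ A = \frac{50}{7}.
So g(n) = \frac{50 \left(-6\right)^{n}}{7} + \frac{6}{7}.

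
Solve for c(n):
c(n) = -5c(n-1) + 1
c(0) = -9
First-order linear non-homogeneous.
Homogeneous solution: c_h(n) = A·(-5)^n.
Try constant particular solution c_p = K: K = -5K + 1 ⇒ K = \frac{1}{6}.
General: c(n) = A·(-5)^n + \frac{1}{6}.
Apply c(0) = -9: A + \frac{1}{6} = -9 ⇒ A = - \frac{55}{6}.
So c(n) = \frac{1}{6} - \frac{55 \left(-5\right)^{n}}{6}.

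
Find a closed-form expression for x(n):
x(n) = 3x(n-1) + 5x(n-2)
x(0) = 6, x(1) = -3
Characteristic equation: x² - 3x - 5 = 0.
Discriminant Δ = (3)² + 4·(5) = 29.
Roots r₁,₂ = (3 ± √29)/2, so r₁ = \frac{3}{2} + \frac{\sqrt{29}}{2}, r₂ = \frac{3}{2} - \frac{\sqrt{29}}{2}.
General solution: x(n) = A·r₁^n + B·r₂^n.
From the initial conditions, A + B = 6 and r₁A + r₂B = -3.
Since r₁ - r₂ = √29: A = (-3 - (6)r₂)/√29 = 3 - \frac{12 \sqrt{29}}{29}, and B = 6 - A = \frac{12 \sqrt{29}}{29} + 3.
So x(n) = \left(3 - \frac{12 \sqrt{29}}{29}\right)\left(\frac{3}{2} + \frac{\sqrt{29}}{2}\right)^n + \left(\frac{12 \sqrt{29}}{29} + 3\right)\left(\frac{3}{2} - \frac{\sqrt{29}}{2}\right)^n.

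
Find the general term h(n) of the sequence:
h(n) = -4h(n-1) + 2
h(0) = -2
First-order linear non-homogeneous.
Homogeneous solution: h_h(n) = A·(-4)^n.
Try constant particular solution h_p = K: K = -4K + 2 ⇒ K = \frac{2}{5}.
General: h(n) = A·(-4)^n + \frac{2}{5}.
Apply h(0) = -2: A + \frac{2}{5} = -2 ⇒ A = - \frac{12}{5}.
So h(n) = \frac{2}{5} - \frac{12 \left(-4\right)^{n}}{5}.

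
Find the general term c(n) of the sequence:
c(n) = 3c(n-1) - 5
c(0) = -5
First-order linear non-homogeneous.
Homogeneous solution: c_h(n) = A·(3)^n.
Try constant particular solution c_p = K: K = 3K - 5 ⇒ K = \frac{5}{2}.
General: c(n) = A·(3)^n + \frac{5}{2}.
Apply c(0) = -5: A + \frac{5}{2} = -5 ⇒ A = - \frac{15}{2}.
So c(n) = \frac{5}{2} - \frac{15 \cdot 3^{n}}{2}.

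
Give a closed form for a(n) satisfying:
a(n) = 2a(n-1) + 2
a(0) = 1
First-order linear non-homogeneous.
Homogeneous solution: a_h(n) = A·(2)^n.
Try constant particular solution a_p = K: K = 2K + 2 ⇒ K = -2.
General: a(n) = A·(2)^n - 2.
Apply a(0) = 1: A - 2 = 1 ⇒ A = 3.
So a(n) = 3 \cdot 2^{n} - 2.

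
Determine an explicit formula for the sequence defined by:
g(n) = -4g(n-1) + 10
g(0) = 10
First-order linear non-homogeneous.
Homogeneous solution: g_h(n) = A·(-4)^n.
Try constant particular solution g_p = K: K = -4K + 10 ⇒ K = 2.
General: g(n) = A·(-4)^n + 2.
Apply g(0) = 10: A + 2 = 10 ⇒ A = 8.
So g(n) = 8 \left(-4\right)^{n} + 2.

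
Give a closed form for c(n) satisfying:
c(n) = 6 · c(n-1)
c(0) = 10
Pure geometric recurrence with ratio 6.
By induction c(n) = c(0) · (6)^n = 10 \cdot 6^{n}.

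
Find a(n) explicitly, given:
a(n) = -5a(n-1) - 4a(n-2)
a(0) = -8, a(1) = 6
Characteristic equation: x² + 5x + 4 = 0, which factors as (x - (-4))(x - (-1)) = 0.
Roots r₁ = -4, r₂ = -1 (distinct).
General solution: a(n) = A·(-4)^n + B·(-1)^n.
From a(0) = -8: A + B = -8.
From a(1) = 6: -4A - B = 6.
Solving: A = \frac{2}{3}, B = - \frac{26}{3}.
So a(n) = - \frac{26 \left(-1\right)^{n}}{3} + \frac{2 \left(-4\right)^{n}}{3}.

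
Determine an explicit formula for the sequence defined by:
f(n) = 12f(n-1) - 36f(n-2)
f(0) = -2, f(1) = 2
Characteristic equation: x² - 12x + 36 = 0, which is (x - (6))².
Repeated root r = 6.
General solution: f(n) = (A + Bn)·(6)^n.
From f(0) = -2: A = -2.
From f(1) = 2: (A + B)·(6) = 2 ⇒ B = \frac{7}{3}.
So f(n) = \left(\frac{7 n}{3} - 2\right) \cdot (6)^n.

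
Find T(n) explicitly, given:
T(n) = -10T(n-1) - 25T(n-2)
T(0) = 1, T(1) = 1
Characteristic equation: x² + 10x + 25 = 0, which is (x - (-5))².
Repeated root r = -5.
General solution: T(n) = (A + Bn)·(-5)^n.
From T(0) = 1: A = 1.
From T(1) = 1: (A + B)·(-5) = 1 ⇒ B = - \frac{6}{5}.
So T(n) = \left(1 - \frac{6 n}{5}\right) \cdot (-5)^n.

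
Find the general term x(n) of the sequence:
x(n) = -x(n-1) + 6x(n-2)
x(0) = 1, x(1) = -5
Characteristic equation: x² + x - 6 = 0, which factors as (x - (2))(x - (-3)) = 0.
Roots r₁ = 2, r₂ = -3 (distinct).
General solution: x(n) = A·(2)^n + B·(-3)^n.
From x(0) = 1: A + B = 1.
From x(1) = -5: 2A - 3B = -5.
Solving: A = - \frac{2}{5}, B = \frac{7}{5}.
So x(n) = \frac{7 \left(-3\right)^{n}}{5} - \frac{2 \cdot 2^{n}}{5}.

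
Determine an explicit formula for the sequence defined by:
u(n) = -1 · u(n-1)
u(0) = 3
Pure geometric recurrence with ratio -1.
By induction u(n) = u(0) · (-1)^n = 3 \left(-1\right)^{n}.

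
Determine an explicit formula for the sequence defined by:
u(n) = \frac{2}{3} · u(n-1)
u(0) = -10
Pure geometric recurrence with ratio \frac{2}{3}.
By induction u(n) = u(0) · (\frac{2}{3})^n = - 10 \left(\frac{2}{3}\right)^{n}.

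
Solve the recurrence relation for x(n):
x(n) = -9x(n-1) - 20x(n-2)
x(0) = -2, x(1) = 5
Characteristic equation: x² + 9x + 20 = 0, which factors as (x - (-5))(x - (-4)) = 0.
Roots r₁ = -5, r₂ = -4 (distinct).
General solution: x(n) = A·(-5)^n + B·(-4)^n.
From x(0) = -2: A + B = -2.
From x(1) = 5: -5A - 4B = 5.
Solving: A = 3, B = -5.
So x(n) = - 5 \left(-4\right)^{n} + 3 \left(-5\right)^{n}.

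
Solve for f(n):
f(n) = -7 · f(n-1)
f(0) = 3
Pure geometric recurrence with ratio -7.
By induction f(n) = f(0) · (-7)^n = 3 \left(-7\right)^{n}.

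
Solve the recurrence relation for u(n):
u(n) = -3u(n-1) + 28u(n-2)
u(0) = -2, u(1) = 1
Characteristic equation: x² + 3x - 28 = 0, which factors as (x - (4))(x - (-7)) = 0.
Roots r₁ = 4, r₂ = -7 (distinct).
General solution: u(n) = A·(4)^n + B·(-7)^n.
From u(0) = -2: A + B = -2.
From u(1) = 1: 4A - 7B = 1.
Solving: A = - \frac{13}{11}, B = - \frac{9}{11}.
So u(n) = - \frac{9 \left(-7\right)^{n}}{11} - \frac{13 \cdot 4^{n}}{11}.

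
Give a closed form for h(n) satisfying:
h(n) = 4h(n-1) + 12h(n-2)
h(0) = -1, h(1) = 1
Characteristic equation: x² - 4x - 12 = 0, which factors as (x - (-2))(x - (6)) = 0.
Roots r₁ = -2, r₂ = 6 (distinct).
General solution: h(n) = A·(-2)^n + B·(6)^n.
From h(0) = -1: A + B = -1.
From h(1) = 1: -2A + 6B = 1.
Solving: A = - \frac{7}{8}, B = - \frac{1}{8}.
So h(n) = - \frac{7 \left(-2\right)^{n}}{8} - \frac{6^{n}}{8}.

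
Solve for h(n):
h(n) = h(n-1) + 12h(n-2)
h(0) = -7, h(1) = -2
Characteristic equation: x² - x - 12 = 0, which factors as (x - (-3))(x - (4)) = 0.
Roots r₁ = -3, r₂ = 4 (distinct).
General solution: h(n) = A·(-3)^n + B·(4)^n.
From h(0) = -7: A + B = -7.
From h(1) = -2: -3A + 4B = -2.
Solving: A = - \frac{26}{7}, B = - \frac{23}{7}.
So h(n) = - \frac{26 \left(-3\right)^{n}}{7} - \frac{23 \cdot 4^{n}}{7}.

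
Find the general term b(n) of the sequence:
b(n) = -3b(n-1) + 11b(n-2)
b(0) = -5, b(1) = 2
Characteristic equation: x² + 3x - 11 = 0.
Discriminant Δ = (-3)² + 4·(11) = 53.
Roots r₁,₂ = (-3 ± √53)/2, so r₁ = - \frac{3}{2} + \frac{\sqrt{53}}{2}, r₂ = - \frac{\sqrt{53}}{2} - \frac{3}{2}.
General solution: b(n) = A·r₁^n + B·r₂^n.
From the initial conditions, A + B = -5 and r₁A + r₂B = 2.
Since r₁ - r₂ = √53: A = (2 - (-5)r₂)/√53 = - \frac{5}{2} - \frac{11 \sqrt{53}}{106}, and B = -5 - A = - \frac{5}{2} + \frac{11 \sqrt{53}}{106}.
So b(n) = \left(- \frac{5}{2} - \frac{11 \sqrt{53}}{106}\right)\left(- \frac{3}{2} + \frac{\sqrt{53}}{2}\right)^n + \left(- \frac{5}{2} + \frac{11 \sqrt{53}}{106}\right)\left(- \frac{\sqrt{53}}{2} - \frac{3}{2}\right)^n.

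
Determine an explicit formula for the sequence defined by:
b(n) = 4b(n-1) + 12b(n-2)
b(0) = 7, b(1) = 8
Characteristic equation: x² - 4x - 12 = 0, which factors as (x - (-2))(x - (6)) = 0.
Roots r₁ = -2, r₂ = 6 (distinct).
General solution: b(n) = A·(-2)^n + B·(6)^n.
From b(0) = 7: A + B = 7.
From b(1) = 8: -2A + 6B = 8.
Solving: A = \frac{17}{4}, B = \frac{11}{4}.
So b(n) = \frac{17 \left(-2\right)^{n}}{4} + \frac{11 \cdot 6^{n}}{4}.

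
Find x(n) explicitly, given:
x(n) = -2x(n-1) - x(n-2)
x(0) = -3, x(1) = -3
Characteristic equation: x² + 2x + 1 = 0, which is (x - (-1))².
Repeated root r = -1.
General solution: x(n) = (A + Bn)·(-1)^n.
From x(0) = -3: A = -3.
From x(1) = -3: (A + B)·(-1) = -3 ⇒ B = 6.
So x(n) = \left(6 n - 3\right) \cdot (-1)^n.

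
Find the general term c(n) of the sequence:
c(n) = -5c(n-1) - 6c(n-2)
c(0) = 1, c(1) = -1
Characteristic equation: x² + 5x + 6 = 0, which factors as (x - (-2))(x - (-3)) = 0.
Roots r₁ = -2, r₂ = -3 (distinct).
General solution: c(n) = A·(-2)^n + B·(-3)^n.
From c(0) = 1: A + B = 1.
From c(1) = -1: -2A - 3B = -1.
Solving: A = 2, B = -1.
So c(n) = 2 \left(-2\right)^{n} - \left(-3\right)^{n}.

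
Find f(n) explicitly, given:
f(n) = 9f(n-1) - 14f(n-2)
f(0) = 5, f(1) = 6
Characteristic equation: x² - 9x + 14 = 0, which factors as (x - (2))(x - (7)) = 0.
Roots r₁ = 2, r₂ = 7 (distinct).
General solution: f(n) = A·(2)^n + B·(7)^n.
From f(0) = 5: A + B = 5.
From f(1) = 6: 2A + 7B = 6.
Solving: A = \frac{29}{5}, B = - \frac{4}{5}.
So f(n) = \frac{29 \cdot 2^{n}}{5} - \frac{4 \cdot 7^{n}}{5}.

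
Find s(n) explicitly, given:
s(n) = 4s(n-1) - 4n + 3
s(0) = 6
First-order linear with linear forcing.
Homogeneous solution: s_h(n) = A·(4)^n.
Try particular s_p(n) = pn + q. Substituting:
  pn + q = 4(p(n-1) + q) - 4n + 3.
Matching the n-coefficient: p = 4p - 4 ⇒ p = \frac{4}{3}.
Matching constants: q = -4p + 4q + 3 ⇒ q = \frac{7}{9}.
General: s(n) = A·(4)^n + \frac{4 n}{3} + \frac{7}{9}.
Apply s(0) = 6: A + \frac{7}{9} = 6 ⇒ A = \frac{47}{9}.
So s(n) = \frac{47 \cdot 4^{n}}{9} + \frac{4 n}{3} + \frac{7}{9}.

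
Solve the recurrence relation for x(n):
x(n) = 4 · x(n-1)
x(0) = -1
Pure geometric recurrence with ratio 4.
By induction x(n) = x(0) · (4)^n = - 4^{n}.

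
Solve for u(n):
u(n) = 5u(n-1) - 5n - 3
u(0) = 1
First-order linear with linear forcing.
Homogeneous solution: u_h(n) = A·(5)^n.
Try particular u_p(n) = pn + q. Substituting:
  pn + q = 5(p(n-1) + q) - 5n - 3.
Matching the n-coefficient: p = 5p - 5 ⇒ p = \frac{5}{4}.
Matching constants: q = -5p + 5q - 3 ⇒ q = \frac{37}{16}.
General: u(n) = A·(5)^n + \frac{5 n}{4} + \frac{37}{16}.
Apply u(0) = 1: A + \frac{37}{16} = 1 ⇒ A = - \frac{21}{16}.
So u(n) = - \frac{21 \cdot 5^{n}}{16} + \frac{5 n}{4} + \frac{37}{16}.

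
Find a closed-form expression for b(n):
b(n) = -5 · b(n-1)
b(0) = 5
Pure geometric recurrence with ratio -5.
By induction b(n) = b(0) · (-5)^n = 5 \left(-5\right)^{n}.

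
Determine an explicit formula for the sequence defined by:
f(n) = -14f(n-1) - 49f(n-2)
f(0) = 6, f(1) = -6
Characteristic equation: x² + 14x + 49 = 0, which is (x - (-7))².
Repeated root r = -7.
General solution: f(n) = (A + Bn)·(-7)^n.
From f(0) = 6: A = 6.
From f(1) = -6: (A + B)·(-7) = -6 ⇒ B = - \frac{36}{7}.
So f(n) = \left(6 - \frac{36 n}{7}\right) \cdot (-7)^n.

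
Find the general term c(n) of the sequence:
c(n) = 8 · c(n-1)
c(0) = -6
Pure geometric recurrence with ratio 8.
By induction c(n) = c(0) · (8)^n = - 6 \cdot 8^{n}.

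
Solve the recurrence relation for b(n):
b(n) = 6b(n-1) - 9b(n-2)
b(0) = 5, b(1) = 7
Characteristic equation: x² - 6x + 9 = 0, which is (x - (3))².
Repeated root r = 3.
General solution: b(n) = (A + Bn)·(3)^n.
From b(0) = 5: A = 5.
From b(1) = 7: (A + B)·(3) = 7 ⇒ B = - \frac{8}{3}.
So b(n) = \left(5 - \frac{8 n}{3}\right) \cdot (3)^n.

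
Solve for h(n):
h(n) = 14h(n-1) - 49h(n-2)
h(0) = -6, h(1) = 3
Characteristic equation: x² - 14x + 49 = 0, which is (x - (7))².
Repeated root r = 7.
General solution: h(n) = (A + Bn)·(7)^n.
From h(0) = -6: A = -6.
From h(1) = 3: (A + B)·(7) = 3 ⇒ B = \frac{45}{7}.
So h(n) = \left(\frac{45 n}{7} - 6\right) \cdot (7)^n.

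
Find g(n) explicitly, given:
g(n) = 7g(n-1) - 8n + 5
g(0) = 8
First-order linear with linear forcing.
Homogeneous solution: g_h(n) = A·(7)^n.
Try particular g_p(n) = pn + q. Substituting:
  pn + q = 7(p(n-1) + q) - 8n + 5.
Matching the n-coefficient: p = 7p - 8 ⇒ p = \frac{4}{3}.
Matching constants: q = -7p + 7q + 5 ⇒ q = \frac{13}{18}.
General: g(n) = A·(7)^n + \frac{4 n}{3} + \frac{13}{18}.
Apply g(0) = 8: A + \frac{13}{18} = 8 ⇒ A = \frac{131}{18}.
So g(n) = \frac{131 \cdot 7^{n}}{18} + \frac{4 n}{3} + \frac{13}{18}.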